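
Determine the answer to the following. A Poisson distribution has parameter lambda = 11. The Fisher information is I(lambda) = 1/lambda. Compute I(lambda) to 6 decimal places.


Fisher information for Poisson: I(lambda) = 1/lambda.
lambda = 11.
I(lambda) = 1/11 = 0.090909

0.090909


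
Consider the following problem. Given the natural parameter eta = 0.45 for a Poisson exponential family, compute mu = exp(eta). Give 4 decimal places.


Expectation parameter for Poisson exponential family:
mu = exp(eta).
eta = 0.45.
mu = exp(0.45) = 1.5683

1.5683


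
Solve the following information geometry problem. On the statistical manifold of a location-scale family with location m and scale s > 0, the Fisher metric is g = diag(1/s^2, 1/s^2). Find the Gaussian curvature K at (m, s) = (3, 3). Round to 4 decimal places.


The metric has the form g = (A dm^2 + B ds^2)/s^2 with A = 1, B = 1.
Substitute u = sqrt(A/B)*m: g = B*(du^2 + ds^2)/s^2, i.e. B times the
Poincare upper half-plane metric, which has constant Gaussian curvature -1.
Scaling a 2D metric by a constant c divides the Gaussian curvature by c,
so K = -1/B = -1/(1) = -1.0000 everywhere (the point (m, s) = (3, 3) is irrelevant:
the curvature is constant).
The requested Gaussian curvature is K = -1.0000.

-1.0000


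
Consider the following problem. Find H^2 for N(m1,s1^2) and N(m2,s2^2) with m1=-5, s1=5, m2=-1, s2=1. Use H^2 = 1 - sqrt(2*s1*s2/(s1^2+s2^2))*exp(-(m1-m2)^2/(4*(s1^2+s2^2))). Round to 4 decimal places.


Squared Hellinger distance for Gaussians:
H^2 = 1 - sqrt(2*s1*s2/(s1^2+s2^2)) * exp(-(m1-m2)^2/(4*(s1^2+s2^2))).
s1^2 = 25, s2^2 = 1, s1^2+s2^2 = 26.
sqrt(2*5*1/(26)) = 0.620174.
(m1-m2)^2 = (-4)^2 = 16.
exp(-16/(4*26)) = exp(-0.153846) = 0.857404.
H^2 = 1 - 0.620174*0.857404 = 0.4683

0.4683


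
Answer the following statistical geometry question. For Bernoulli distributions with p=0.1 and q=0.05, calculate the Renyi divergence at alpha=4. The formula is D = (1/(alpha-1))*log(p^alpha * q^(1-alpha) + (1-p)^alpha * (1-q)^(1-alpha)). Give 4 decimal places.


Renyi divergence of order alpha between Bernoulli distributions:
D = (1/(alpha-1))*log(p^alpha * q^(1-alpha) + (1-p)^alpha * (1-q)^(1-alpha)).
alpha = 4, p = 0.1, q = 0.05.
p^alpha * q^(1-alpha) = 0.1^4 * 0.05^-3 = 0.8.
(1-p)^alpha * (1-q)^(1-alpha) = 0.9^4 * 0.95^-3 = 0.765243.
sum = 0.8 + 0.765243 = 1.565243.
D = (1/3)*log(1.565243) = 0.1493

0.1493


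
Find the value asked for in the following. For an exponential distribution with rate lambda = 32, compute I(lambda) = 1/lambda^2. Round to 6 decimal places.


Fisher information for exponential: I(lambda) = 1/lambda^2.
lambda = 32, lambda^2 = 1024.
I = 1/1024 = 0.000977

0.000977


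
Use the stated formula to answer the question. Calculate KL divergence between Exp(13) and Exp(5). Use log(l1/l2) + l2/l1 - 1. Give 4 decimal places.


KL divergence for exponential family:
KL = log(l1/l2) + l2/l1 - 1.
log(13/5) = 0.955511.
5/13 = 0.384615.
KL = 0.955511 + 0.384615 - 1 = 0.3401

0.3401


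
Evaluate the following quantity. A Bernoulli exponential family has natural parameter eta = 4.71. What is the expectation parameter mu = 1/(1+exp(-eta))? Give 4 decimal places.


Dual coordinate (expectation parameter) for Bernoulli:
mu = 1/(1+exp(-eta)).
eta = 4.71.
exp(-eta) = exp(-4.71) = 0.009005.
mu = 1/(1+0.009005) = 0.9911

0.9911


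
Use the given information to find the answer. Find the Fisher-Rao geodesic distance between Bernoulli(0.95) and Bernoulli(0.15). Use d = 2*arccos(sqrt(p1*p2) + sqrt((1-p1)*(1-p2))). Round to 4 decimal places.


Geodesic distance on Bernoulli manifold:
d(p1,p2) = 2*arccos(sqrt(p1*p2) + sqrt((1-p1)*(1-p2))).
sqrt(p1*p2) = sqrt(0.95*0.15) = 0.377492.
sqrt((1-p1)*(1-p2)) = sqrt(0.05*0.85) = 0.206155.
arg = 0.377492 + 0.206155 = 0.583647.
d = 2*arccos(0.583647) = 1.8952

1.8952


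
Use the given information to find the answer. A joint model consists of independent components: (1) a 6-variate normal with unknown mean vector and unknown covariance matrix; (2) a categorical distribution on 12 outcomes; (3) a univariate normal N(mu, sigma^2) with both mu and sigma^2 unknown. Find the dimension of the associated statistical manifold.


The dimension of a statistical manifold equals the number of free
(independent) real parameters of the model. For a product of independent
blocks the parameter counts add.
- 6-variate normal: 6 (mean) + 6*7/2 = 21 (symmetric covariance) = 27.
- categorical on 12 outcomes (probabilities sum to 1): 12-1 = 11.
- normal (mu, sigma^2): 2.
Total = 27 + 11 + 2 = 40.
Dimension = 40

40


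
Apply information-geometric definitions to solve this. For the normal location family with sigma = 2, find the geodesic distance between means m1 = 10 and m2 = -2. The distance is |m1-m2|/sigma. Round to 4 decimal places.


On the fixed-variance normal subfamily, geodesic distance = |m1-m2|/sigma.
|10 - -2| = 12.
sigma = 2.
d = 12/2 = 6.0000

6.0000


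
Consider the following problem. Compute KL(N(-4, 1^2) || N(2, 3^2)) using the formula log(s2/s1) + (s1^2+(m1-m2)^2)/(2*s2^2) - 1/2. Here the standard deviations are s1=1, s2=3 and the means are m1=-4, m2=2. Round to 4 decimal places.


KL divergence between normal distributions:
KL = log(s2/s1) + (s1^2 + (m1-m2)^2)/(2*s2^2) - 1/2.
log(3/1) = 1.098612.
(1^2 + (-4-2)^2)/(2*3^2) = (1 + 36)/18 = 2.055556.
KL = 1.098612 + 2.055556 - 0.5 = 2.6542

2.6542


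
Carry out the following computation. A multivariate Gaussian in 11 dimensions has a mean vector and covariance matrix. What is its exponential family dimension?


Exponential family dimension calculation:
For 11-dim MVN: mean has 11 params, covariance has 11*12/2 = 66 unique entries.
Total dim = 11 + 66 = 77.

77


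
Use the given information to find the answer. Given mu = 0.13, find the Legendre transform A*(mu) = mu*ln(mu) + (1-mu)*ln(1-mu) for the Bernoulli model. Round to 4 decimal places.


Legendre transform for Bernoulli:
A*(mu) = mu*log(mu) + (1-mu)*log(1-mu).
mu = 0.13, 1-mu = 0.87.
mu*log(mu) = 0.13*log(0.13) = -0.265229.
(1-mu)*log(1-mu) = 0.87*log(0.87) = -0.121158.
A* = -0.265229 + -0.121158 = -0.3864

-0.3864


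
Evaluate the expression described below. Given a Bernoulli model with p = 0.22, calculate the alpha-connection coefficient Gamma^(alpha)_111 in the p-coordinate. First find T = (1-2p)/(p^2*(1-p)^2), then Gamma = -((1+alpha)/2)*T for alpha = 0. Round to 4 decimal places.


Skewness (Amari-Chentsov) tensor: T = (1-2p)/(p^2*(1-p)^2).
p = 0.22, 1-2p = 0.56, p^2 = 0.0484, (1-p)^2 = 0.6084.
T = 0.56/(0.0484 * 0.6084) = 19.017502.
In the p-coordinate, Gamma^(alpha) = Gamma^(0) - (alpha/2)*T with Gamma^(0) = (1/2)*g'(p) = -T/2,
so Gamma^(alpha) = -((1+alpha)/2)*T.
alpha = 0, -(1+alpha)/2 = -0.5.
Gamma = -0.5 * 19.017502 = -9.5088

-9.5088


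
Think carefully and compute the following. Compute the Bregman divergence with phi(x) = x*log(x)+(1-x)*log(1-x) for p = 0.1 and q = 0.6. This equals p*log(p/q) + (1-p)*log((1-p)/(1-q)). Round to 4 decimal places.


Bregman divergence with negative entropy generator:
D = p*log(p/q) + (1-p)*log((1-p)/(1-q)).
p = 0.1, q = 0.6.
p*log(p/q) = 0.1*log(0.1/0.6) = -0.179176.
(1-p)*log((1-p)/(1-q)) = 0.9*log(0.9/0.4) = 0.729837.
D = -0.179176 + 0.729837 = 0.5507

0.5507


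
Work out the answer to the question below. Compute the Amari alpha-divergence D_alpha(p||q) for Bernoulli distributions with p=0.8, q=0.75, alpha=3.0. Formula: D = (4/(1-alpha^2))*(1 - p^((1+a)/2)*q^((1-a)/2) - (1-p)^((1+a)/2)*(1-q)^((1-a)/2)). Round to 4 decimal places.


Amari alpha-divergence:
D = (4/(1-alpha^2))*(1 - p^((1+a)/2)*q^((1-a)/2) - (1-p)^((1+a)/2)*(1-q)^((1-a)/2)).
alpha = 3.0, p = 0.8, q = 0.75.
e1 = (1+alpha)/2 = 2.0, e2 = (1-alpha)/2 = -1.0.
t1 = p^e1 * q^e2 = 0.8^2.0 * 0.75^-1.0 = 0.853333.
t2 = (1-p)^e1 * (1-q)^e2 = 0.2^2.0 * 0.25^-1.0 = 0.16.
4/(1-alpha^2) = -0.5.
D = -0.5*(1 - 0.853333 - 0.16) = 0.0067

0.0067


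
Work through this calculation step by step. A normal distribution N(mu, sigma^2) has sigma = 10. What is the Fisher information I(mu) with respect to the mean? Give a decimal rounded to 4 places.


The Fisher information for the mean of a normal distribution is I(mu) = 1/sigma^2.
sigma = 10, so sigma^2 = 100.
I(mu) = 1/100 = 0.0100

0.0100


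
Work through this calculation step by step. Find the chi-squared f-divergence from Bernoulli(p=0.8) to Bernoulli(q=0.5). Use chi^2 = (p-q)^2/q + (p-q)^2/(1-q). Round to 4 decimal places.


Chi-squared divergence between Bernoulli distributions:
chi^2 = (p-q)^2/q + (p-q)^2/(1-q).
p = 0.8, q = 0.5, p-q = 0.3.
(p-q)^2 = 0.09.
term1 = 0.09/0.5 = 0.18.
term2 = 0.09/0.5 = 0.18.
chi^2 = 0.18 + 0.18 = 0.3600

0.3600


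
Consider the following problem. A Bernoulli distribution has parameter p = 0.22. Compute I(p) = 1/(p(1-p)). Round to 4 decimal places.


For Bernoulli(p), Fisher information is I(p) = 1/(p*(1-p)).
p = 0.22, 1-p = 0.78.
p*(1-p) = 0.1716.
I(p) = 1/0.1716 = 5.8275

5.8275


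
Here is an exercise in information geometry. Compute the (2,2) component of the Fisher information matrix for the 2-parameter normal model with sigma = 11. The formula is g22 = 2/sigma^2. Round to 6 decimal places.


For the 2-parameter normal family, the Fisher metric has:
  g11 = 1/sigma^2, g22 = 2/sigma^2.
sigma = 11, sigma^2 = 121.
g22 = 0.016529

0.016529


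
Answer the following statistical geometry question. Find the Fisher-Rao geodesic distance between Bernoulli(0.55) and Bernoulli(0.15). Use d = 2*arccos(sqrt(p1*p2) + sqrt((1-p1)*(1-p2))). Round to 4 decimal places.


Geodesic distance on Bernoulli manifold:
d(p1,p2) = 2*arccos(sqrt(p1*p2) + sqrt((1-p1)*(1-p2))).
sqrt(p1*p2) = sqrt(0.55*0.15) = 0.287228.
sqrt((1-p1)*(1-p2)) = sqrt(0.45*0.85) = 0.618466.
arg = 0.287228 + 0.618466 = 0.905694.
d = 2*arccos(0.905694) = 0.8756

0.8756


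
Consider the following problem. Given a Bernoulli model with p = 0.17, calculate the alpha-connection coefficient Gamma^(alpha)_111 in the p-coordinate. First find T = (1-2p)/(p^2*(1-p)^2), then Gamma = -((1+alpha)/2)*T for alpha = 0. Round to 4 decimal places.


Skewness (Amari-Chentsov) tensor: T = (1-2p)/(p^2*(1-p)^2).
p = 0.17, 1-2p = 0.66, p^2 = 0.0289, (1-p)^2 = 0.6889.
T = 0.66/(0.0289 * 0.6889) = 33.150487.
In the p-coordinate, Gamma^(alpha) = Gamma^(0) - (alpha/2)*T with Gamma^(0) = (1/2)*g'(p) = -T/2,
so Gamma^(alpha) = -((1+alpha)/2)*T.
alpha = 0, -(1+alpha)/2 = -0.5.
Gamma = -0.5 * 33.150487 = -16.5752

-16.5752


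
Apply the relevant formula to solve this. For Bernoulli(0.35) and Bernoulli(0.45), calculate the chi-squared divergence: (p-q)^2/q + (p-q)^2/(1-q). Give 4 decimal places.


Chi-squared divergence between Bernoulli distributions:
chi^2 = (p-q)^2/q + (p-q)^2/(1-q).
p = 0.35, q = 0.45, p-q = -0.1.
(p-q)^2 = 0.01.
term1 = 0.01/0.45 = 0.022222.
term2 = 0.01/0.55 = 0.018182.
chi^2 = 0.022222 + 0.018182 = 0.0404

0.0404


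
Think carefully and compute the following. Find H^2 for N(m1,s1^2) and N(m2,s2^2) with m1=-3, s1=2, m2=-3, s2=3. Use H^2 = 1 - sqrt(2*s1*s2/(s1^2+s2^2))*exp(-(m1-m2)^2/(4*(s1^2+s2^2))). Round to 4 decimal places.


Squared Hellinger distance for Gaussians:
H^2 = 1 - sqrt(2*s1*s2/(s1^2+s2^2)) * exp(-(m1-m2)^2/(4*(s1^2+s2^2))).
s1^2 = 4, s2^2 = 9, s1^2+s2^2 = 13.
sqrt(2*2*3/(13)) = 0.960769.
(m1-m2)^2 = (0)^2 = 0.
exp(-0/(4*13)) = exp(0.0) = 1.0.
H^2 = 1 - 0.960769*1.0 = 0.0392

0.0392


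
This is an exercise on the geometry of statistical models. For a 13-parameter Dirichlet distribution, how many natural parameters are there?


Exponential family dimension calculation:
Dirichlet with 13 components has 13 natural parameters.

13


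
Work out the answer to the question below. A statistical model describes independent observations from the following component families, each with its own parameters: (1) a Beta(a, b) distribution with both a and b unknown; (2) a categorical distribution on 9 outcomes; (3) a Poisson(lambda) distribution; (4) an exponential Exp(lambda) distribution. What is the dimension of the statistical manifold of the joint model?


The dimension of a statistical manifold equals the number of free
(independent) real parameters of the model. For a product of independent
blocks the parameter counts add.
- Beta (a, b): 2.
- categorical on 9 outcomes (probabilities sum to 1): 9-1 = 8.
- Poisson (lambda): 1.
- exponential (lambda): 1.
Total = 2 + 8 + 1 + 1 = 12.
Dimension = 12

12


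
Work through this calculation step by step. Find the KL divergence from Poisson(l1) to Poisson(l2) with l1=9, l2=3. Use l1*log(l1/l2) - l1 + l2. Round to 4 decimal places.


KL divergence for Poisson:
KL = l1*log(l1/l2) - l1 + l2.
l1 = 9, l2 = 3.
log(9/3) = 1.098612.
l1*log(l1/l2) = 9 * 1.098612 = 9.887511.
KL = 9.887511 - 9 + 3 = 3.8875

3.8875


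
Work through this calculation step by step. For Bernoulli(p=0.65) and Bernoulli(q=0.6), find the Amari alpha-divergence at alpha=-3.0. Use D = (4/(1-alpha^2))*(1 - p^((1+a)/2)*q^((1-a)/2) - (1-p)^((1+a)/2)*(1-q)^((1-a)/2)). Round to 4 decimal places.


Amari alpha-divergence:
D = (4/(1-alpha^2))*(1 - p^((1+a)/2)*q^((1-a)/2) - (1-p)^((1+a)/2)*(1-q)^((1-a)/2)).
alpha = -3.0, p = 0.65, q = 0.6.
e1 = (1+alpha)/2 = -1.0, e2 = (1-alpha)/2 = 2.0.
t1 = p^e1 * q^e2 = 0.65^-1.0 * 0.6^2.0 = 0.553846.
t2 = (1-p)^e1 * (1-q)^e2 = 0.35^-1.0 * 0.4^2.0 = 0.457143.
4/(1-alpha^2) = -0.5.
D = -0.5*(1 - 0.553846 - 0.457143) = 0.0055

0.0055


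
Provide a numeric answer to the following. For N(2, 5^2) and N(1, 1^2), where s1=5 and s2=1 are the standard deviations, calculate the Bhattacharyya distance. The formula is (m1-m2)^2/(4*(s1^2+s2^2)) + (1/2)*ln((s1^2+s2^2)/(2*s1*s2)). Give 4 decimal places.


Bhattacharyya distance between two Gaussians:
DB = (m1-m2)^2/(4*(s1^2+s2^2)) + (1/2)*ln((s1^2+s2^2)/(2*s1*s2)).
(m1-m2)^2 = (1)^2 = 1.
s1^2+s2^2 = 25 + 1 = 26.
term1 = 1/104 = 0.009615.
term2 = 0.5*ln(26/10.0) = 0.477756.
DB = 0.009615 + 0.477756 = 0.4874

0.4874


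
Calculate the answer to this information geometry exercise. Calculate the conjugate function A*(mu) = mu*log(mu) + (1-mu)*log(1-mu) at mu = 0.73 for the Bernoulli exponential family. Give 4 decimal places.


Legendre transform for Bernoulli:
A*(mu) = mu*log(mu) + (1-mu)*log(1-mu).
mu = 0.73, 1-mu = 0.27.
mu*log(mu) = 0.73*log(0.73) = -0.229739.
(1-mu)*log(1-mu) = 0.27*log(0.27) = -0.35352.
A* = -0.229739 + -0.35352 = -0.5833

-0.5833


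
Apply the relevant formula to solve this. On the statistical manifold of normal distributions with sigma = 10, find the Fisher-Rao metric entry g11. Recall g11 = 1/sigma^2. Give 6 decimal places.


For the 2-parameter normal family, the Fisher metric has:
  g11 = 1/sigma^2, g22 = 2/sigma^2.
sigma = 10, sigma^2 = 100.
g11 = 0.010000

0.010000


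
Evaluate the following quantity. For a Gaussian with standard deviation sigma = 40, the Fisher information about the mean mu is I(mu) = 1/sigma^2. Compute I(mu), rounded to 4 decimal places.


The Fisher information for the mean of a normal distribution is I(mu) = 1/sigma^2.
sigma = 40, so sigma^2 = 1600.
I(mu) = 1/1600 = 0.0006

0.0006


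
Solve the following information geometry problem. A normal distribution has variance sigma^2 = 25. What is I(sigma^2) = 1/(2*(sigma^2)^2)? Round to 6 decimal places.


Fisher information for variance: I(sigma^2) = 1/(2*sigma^4).
sigma^2 = 25, so sigma^4 = 625.
I = 1/(2*625) = 1/1250 = 0.000800

0.000800


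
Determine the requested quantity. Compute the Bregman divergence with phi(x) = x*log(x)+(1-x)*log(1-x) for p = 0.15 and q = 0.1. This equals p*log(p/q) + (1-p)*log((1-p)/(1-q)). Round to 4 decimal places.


Bregman divergence with negative entropy generator:
D = p*log(p/q) + (1-p)*log((1-p)/(1-q)).
p = 0.15, q = 0.1.
p*log(p/q) = 0.15*log(0.15/0.1) = 0.06082.
(1-p)*log((1-p)/(1-q)) = 0.85*log(0.85/0.9) = -0.048585.
D = 0.06082 + -0.048585 = 0.0122

0.0122


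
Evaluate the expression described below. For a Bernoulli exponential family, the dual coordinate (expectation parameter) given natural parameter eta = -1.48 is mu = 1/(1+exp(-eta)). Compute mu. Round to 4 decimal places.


Dual coordinate (expectation parameter) for Bernoulli:
mu = 1/(1+exp(-eta)).
eta = -1.48.
exp(-eta) = exp(1.48) = 4.392946.
mu = 1/(1+4.392946) = 0.1854

0.1854


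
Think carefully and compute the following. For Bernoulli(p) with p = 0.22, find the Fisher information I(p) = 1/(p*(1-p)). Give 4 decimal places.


For Bernoulli(p), Fisher information is I(p) = 1/(p*(1-p)).
p = 0.22, 1-p = 0.78.
p*(1-p) = 0.1716.
I(p) = 1/0.1716 = 5.8275

5.8275


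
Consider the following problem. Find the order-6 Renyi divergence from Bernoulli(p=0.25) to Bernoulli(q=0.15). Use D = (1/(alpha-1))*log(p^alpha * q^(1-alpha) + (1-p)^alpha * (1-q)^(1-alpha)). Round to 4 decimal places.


Renyi divergence of order alpha between Bernoulli distributions:
D = (1/(alpha-1))*log(p^alpha * q^(1-alpha) + (1-p)^alpha * (1-q)^(1-alpha)).
alpha = 6, p = 0.25, q = 0.15.
p^alpha * q^(1-alpha) = 0.25^6 * 0.15^-5 = 3.215021.
(1-p)^alpha * (1-q)^(1-alpha) = 0.75^6 * 0.85^-5 = 0.401119.
sum = 3.215021 + 0.401119 = 3.616139.
D = (1/5)*log(3.616139) = 0.2571

0.2571


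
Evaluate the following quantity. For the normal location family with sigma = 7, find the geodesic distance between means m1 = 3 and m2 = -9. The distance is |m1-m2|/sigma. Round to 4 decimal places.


On the fixed-variance normal subfamily, geodesic distance = |m1-m2|/sigma.
|3 - -9| = 12.
sigma = 7.
d = 12/7 = 1.7143

1.7143


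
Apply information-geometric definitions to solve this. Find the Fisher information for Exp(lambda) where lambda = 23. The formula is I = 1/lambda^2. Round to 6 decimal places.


Fisher information for exponential: I(lambda) = 1/lambda^2.
lambda = 23, lambda^2 = 529.
I = 1/529 = 0.001890

0.001890


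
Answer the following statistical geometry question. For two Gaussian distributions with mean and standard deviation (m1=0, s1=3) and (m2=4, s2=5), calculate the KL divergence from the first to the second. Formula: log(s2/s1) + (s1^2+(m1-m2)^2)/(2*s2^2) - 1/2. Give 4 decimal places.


KL divergence between normal distributions:
KL = log(s2/s1) + (s1^2 + (m1-m2)^2)/(2*s2^2) - 1/2.
log(5/3) = 0.510826.
(3^2 + (0-4)^2)/(2*5^2) = (9 + 16)/50 = 0.5.
KL = 0.510826 + 0.5 - 0.5 = 0.5108

0.5108


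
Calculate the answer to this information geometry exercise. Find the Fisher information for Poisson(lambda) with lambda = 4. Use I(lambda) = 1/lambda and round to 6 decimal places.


Fisher information for Poisson: I(lambda) = 1/lambda.
lambda = 4.
I(lambda) = 1/4 = 0.250000

0.250000


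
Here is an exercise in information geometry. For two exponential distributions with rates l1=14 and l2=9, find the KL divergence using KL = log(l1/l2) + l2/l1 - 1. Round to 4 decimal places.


KL divergence for exponential family:
KL = log(l1/l2) + l2/l1 - 1.
log(14/9) = 0.441833.
9/14 = 0.642857.
KL = 0.441833 + 0.642857 - 1 = 0.0847

0.0847


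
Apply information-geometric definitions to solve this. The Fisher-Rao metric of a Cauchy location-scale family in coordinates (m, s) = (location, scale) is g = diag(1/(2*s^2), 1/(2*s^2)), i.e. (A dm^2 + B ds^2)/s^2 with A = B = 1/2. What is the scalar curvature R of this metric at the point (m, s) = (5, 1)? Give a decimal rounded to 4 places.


The metric has the form g = (A dm^2 + B ds^2)/s^2 with A = 1/2, B = 1/2.
Substitute u = sqrt(A/B)*m: g = B*(du^2 + ds^2)/s^2, i.e. B times the
Poincare upper half-plane metric, which has constant Gaussian curvature -1.
Scaling a 2D metric by a constant c divides the Gaussian curvature by c,
so K = -1/B = -1/(1/2) = -2.0000 everywhere (the point (m, s) = (5, 1) is irrelevant:
the curvature is constant).
Scalar curvature in dimension 2: R = 2K = -2/(1/2) = -4.0000.

-4.0000


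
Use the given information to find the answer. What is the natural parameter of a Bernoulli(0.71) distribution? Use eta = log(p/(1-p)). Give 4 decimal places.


Natural parameter for Bernoulli: eta = log(p/(1-p)).
p = 0.71, 1-p = 0.29.
p/(1-p) = 2.448276.
eta = log(2.448276) = 0.8954

0.8954


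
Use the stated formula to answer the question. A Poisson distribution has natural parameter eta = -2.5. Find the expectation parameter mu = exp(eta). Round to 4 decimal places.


Expectation parameter for Poisson exponential family:
mu = exp(eta).
eta = -2.5.
mu = exp(-2.5) = 0.0821

0.0821


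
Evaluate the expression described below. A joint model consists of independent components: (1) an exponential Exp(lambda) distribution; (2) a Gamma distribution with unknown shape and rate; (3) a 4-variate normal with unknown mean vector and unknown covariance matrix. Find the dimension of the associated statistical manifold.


The dimension of a statistical manifold equals the number of free
(independent) real parameters of the model. For a product of independent
blocks the parameter counts add.
- exponential (lambda): 1.
- Gamma (shape, rate): 2.
- 4-variate normal: 4 (mean) + 4*5/2 = 10 (symmetric covariance) = 14.
Total = 1 + 2 + 14 = 17.
Dimension = 17

17


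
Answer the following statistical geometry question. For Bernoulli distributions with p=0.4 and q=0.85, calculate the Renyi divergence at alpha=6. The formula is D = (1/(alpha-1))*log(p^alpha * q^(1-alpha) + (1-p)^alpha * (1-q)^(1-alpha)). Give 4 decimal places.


Renyi divergence of order alpha between Bernoulli distributions:
D = (1/(alpha-1))*log(p^alpha * q^(1-alpha) + (1-p)^alpha * (1-q)^(1-alpha)).
alpha = 6, p = 0.4, q = 0.85.
p^alpha * q^(1-alpha) = 0.4^6 * 0.85^-5 = 0.009231.
(1-p)^alpha * (1-q)^(1-alpha) = 0.6^6 * 0.15^-5 = 614.4.
sum = 0.009231 + 614.4 = 614.409231.
D = (1/5)*log(614.409231) = 1.2841

1.2841


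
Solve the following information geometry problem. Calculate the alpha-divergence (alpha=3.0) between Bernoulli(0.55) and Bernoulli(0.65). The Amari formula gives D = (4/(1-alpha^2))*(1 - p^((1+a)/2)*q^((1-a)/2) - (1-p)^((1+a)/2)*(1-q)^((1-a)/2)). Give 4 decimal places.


Amari alpha-divergence:
D = (4/(1-alpha^2))*(1 - p^((1+a)/2)*q^((1-a)/2) - (1-p)^((1+a)/2)*(1-q)^((1-a)/2)).
alpha = 3.0, p = 0.55, q = 0.65.
e1 = (1+alpha)/2 = 2.0, e2 = (1-alpha)/2 = -1.0.
t1 = p^e1 * q^e2 = 0.55^2.0 * 0.65^-1.0 = 0.465385.
t2 = (1-p)^e1 * (1-q)^e2 = 0.45^2.0 * 0.35^-1.0 = 0.578571.
4/(1-alpha^2) = -0.5.
D = -0.5*(1 - 0.465385 - 0.578571) = 0.0220

0.0220


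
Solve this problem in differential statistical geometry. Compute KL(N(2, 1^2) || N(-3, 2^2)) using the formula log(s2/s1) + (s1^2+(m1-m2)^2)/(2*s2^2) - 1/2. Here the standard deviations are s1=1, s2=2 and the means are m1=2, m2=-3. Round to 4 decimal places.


KL divergence between normal distributions:
KL = log(s2/s1) + (s1^2 + (m1-m2)^2)/(2*s2^2) - 1/2.
log(2/1) = 0.693147.
(1^2 + (2--3)^2)/(2*2^2) = (1 + 25)/8 = 3.25.
KL = 0.693147 + 3.25 - 0.5 = 3.4431

3.4431


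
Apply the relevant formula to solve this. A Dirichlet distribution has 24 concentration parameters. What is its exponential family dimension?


Exponential family dimension calculation:
Dirichlet with 24 components has 24 natural parameters.

24


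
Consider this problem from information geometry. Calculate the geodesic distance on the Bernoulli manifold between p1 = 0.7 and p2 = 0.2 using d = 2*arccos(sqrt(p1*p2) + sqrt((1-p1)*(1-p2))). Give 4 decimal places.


Geodesic distance on Bernoulli manifold:
d(p1,p2) = 2*arccos(sqrt(p1*p2) + sqrt((1-p1)*(1-p2))).
sqrt(p1*p2) = sqrt(0.7*0.2) = 0.374166.
sqrt((1-p1)*(1-p2)) = sqrt(0.3*0.8) = 0.489898.
arg = 0.374166 + 0.489898 = 0.864064.
d = 2*arccos(0.864064) = 1.0550

1.0550


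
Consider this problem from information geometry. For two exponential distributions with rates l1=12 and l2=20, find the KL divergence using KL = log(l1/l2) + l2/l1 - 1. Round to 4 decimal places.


KL divergence for exponential family:
KL = log(l1/l2) + l2/l1 - 1.
log(12/20) = -0.510826.
20/12 = 1.666667.
KL = -0.510826 + 1.666667 - 1 = 0.1558

0.1558


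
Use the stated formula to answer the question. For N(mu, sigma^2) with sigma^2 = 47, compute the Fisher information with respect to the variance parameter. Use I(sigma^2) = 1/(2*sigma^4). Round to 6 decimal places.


Fisher information for variance: I(sigma^2) = 1/(2*sigma^4).
sigma^2 = 47, so sigma^4 = 2209.
I = 1/(2*2209) = 1/4418 = 0.000226

0.000226


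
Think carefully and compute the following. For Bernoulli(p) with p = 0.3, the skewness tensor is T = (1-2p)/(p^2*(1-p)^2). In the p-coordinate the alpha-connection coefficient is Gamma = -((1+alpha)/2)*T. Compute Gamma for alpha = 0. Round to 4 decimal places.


Skewness (Amari-Chentsov) tensor: T = (1-2p)/(p^2*(1-p)^2).
p = 0.3, 1-2p = 0.4, p^2 = 0.09, (1-p)^2 = 0.49.
T = 0.4/(0.09 * 0.49) = 9.070295.
In the p-coordinate, Gamma^(alpha) = Gamma^(0) - (alpha/2)*T with Gamma^(0) = (1/2)*g'(p) = -T/2,
so Gamma^(alpha) = -((1+alpha)/2)*T.
alpha = 0, -(1+alpha)/2 = -0.5.
Gamma = -0.5 * 9.070295 = -4.5351

-4.5351


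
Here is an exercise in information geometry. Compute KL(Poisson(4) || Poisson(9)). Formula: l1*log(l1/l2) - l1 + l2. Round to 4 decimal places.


KL divergence for Poisson:
KL = l1*log(l1/l2) - l1 + l2.
l1 = 4, l2 = 9.
log(4/9) = -0.81093.
l1*log(l1/l2) = 4 * -0.81093 = -3.243721.
KL = -3.243721 - 4 + 9 = 1.7563

1.7563


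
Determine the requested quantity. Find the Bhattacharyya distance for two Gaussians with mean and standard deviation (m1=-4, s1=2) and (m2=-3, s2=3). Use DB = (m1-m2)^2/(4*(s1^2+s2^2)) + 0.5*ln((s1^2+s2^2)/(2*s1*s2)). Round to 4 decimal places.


Bhattacharyya distance between two Gaussians:
DB = (m1-m2)^2/(4*(s1^2+s2^2)) + (1/2)*ln((s1^2+s2^2)/(2*s1*s2)).
(m1-m2)^2 = (-1)^2 = 1.
s1^2+s2^2 = 4 + 9 = 13.
term1 = 1/52 = 0.019231.
term2 = 0.5*ln(13/12.0) = 0.040021.
DB = 0.019231 + 0.040021 = 0.0593

0.0593


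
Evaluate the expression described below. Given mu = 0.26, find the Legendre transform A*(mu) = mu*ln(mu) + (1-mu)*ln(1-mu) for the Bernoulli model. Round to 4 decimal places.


Legendre transform for Bernoulli:
A*(mu) = mu*log(mu) + (1-mu)*log(1-mu).
mu = 0.26, 1-mu = 0.74.
mu*log(mu) = 0.26*log(0.26) = -0.350239.
(1-mu)*log(1-mu) = 0.74*log(0.74) = -0.222818.
A* = -0.350239 + -0.222818 = -0.5731

-0.5731


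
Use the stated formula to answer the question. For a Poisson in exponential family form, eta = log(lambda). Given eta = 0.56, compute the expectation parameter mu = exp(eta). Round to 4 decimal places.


Expectation parameter for Poisson exponential family:
mu = exp(eta).
eta = 0.56.
mu = exp(0.56) = 1.7507

1.7507


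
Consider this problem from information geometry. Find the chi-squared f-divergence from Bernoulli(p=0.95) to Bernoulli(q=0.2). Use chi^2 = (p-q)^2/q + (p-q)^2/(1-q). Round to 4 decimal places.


Chi-squared divergence between Bernoulli distributions:
chi^2 = (p-q)^2/q + (p-q)^2/(1-q).
p = 0.95, q = 0.2, p-q = 0.75.
(p-q)^2 = 0.5625.
term1 = 0.5625/0.2 = 2.8125.
term2 = 0.5625/0.8 = 0.703125.
chi^2 = 2.8125 + 0.703125 = 3.5156

3.5156


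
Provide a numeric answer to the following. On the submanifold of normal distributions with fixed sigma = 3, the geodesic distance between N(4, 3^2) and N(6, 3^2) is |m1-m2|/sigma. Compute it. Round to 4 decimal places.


On the fixed-variance normal subfamily, geodesic distance = |m1-m2|/sigma.
|4 - 6| = 2.
sigma = 3.
d = 2/3 = 0.6667

0.6667


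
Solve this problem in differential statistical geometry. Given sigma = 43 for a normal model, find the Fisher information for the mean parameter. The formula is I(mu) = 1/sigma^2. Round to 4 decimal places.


The Fisher information for the mean of a normal distribution is I(mu) = 1/sigma^2.
sigma = 43, so sigma^2 = 1849.
I(mu) = 1/1849 = 0.0005

0.0005


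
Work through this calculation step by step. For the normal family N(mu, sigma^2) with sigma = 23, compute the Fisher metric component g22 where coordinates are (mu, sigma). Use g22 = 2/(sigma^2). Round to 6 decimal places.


For the 2-parameter normal family, the Fisher metric has:
  g11 = 1/sigma^2, g22 = 2/sigma^2.
sigma = 23, sigma^2 = 529.
g22 = 0.003781

0.003781


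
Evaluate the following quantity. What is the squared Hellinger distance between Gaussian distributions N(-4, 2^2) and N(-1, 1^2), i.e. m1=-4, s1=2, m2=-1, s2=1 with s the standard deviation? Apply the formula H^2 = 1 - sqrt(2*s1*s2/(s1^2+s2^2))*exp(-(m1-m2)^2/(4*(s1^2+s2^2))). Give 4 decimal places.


Squared Hellinger distance for Gaussians:
H^2 = 1 - sqrt(2*s1*s2/(s1^2+s2^2)) * exp(-(m1-m2)^2/(4*(s1^2+s2^2))).
s1^2 = 4, s2^2 = 1, s1^2+s2^2 = 5.
sqrt(2*2*1/(5)) = 0.894427.
(m1-m2)^2 = (-3)^2 = 9.
exp(-9/(4*5)) = exp(-0.45) = 0.637628.
H^2 = 1 - 0.894427*0.637628 = 0.4297

0.4297


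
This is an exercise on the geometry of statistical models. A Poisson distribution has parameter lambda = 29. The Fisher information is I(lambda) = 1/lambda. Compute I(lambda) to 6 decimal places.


Fisher information for Poisson: I(lambda) = 1/lambda.
lambda = 29.
I(lambda) = 1/29 = 0.034483

0.034483


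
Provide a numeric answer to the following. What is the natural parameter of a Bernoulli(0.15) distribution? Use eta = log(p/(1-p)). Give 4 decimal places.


Natural parameter for Bernoulli: eta = log(p/(1-p)).
p = 0.15, 1-p = 0.85.
p/(1-p) = 0.176471.
eta = log(0.176471) = -1.7346

-1.7346


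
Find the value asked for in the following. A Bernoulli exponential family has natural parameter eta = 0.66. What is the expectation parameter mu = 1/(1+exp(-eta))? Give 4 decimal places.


Dual coordinate (expectation parameter) for Bernoulli:
mu = 1/(1+exp(-eta)).
eta = 0.66.
exp(-eta) = exp(-0.66) = 0.516851.
mu = 1/(1+0.516851) = 0.6593

0.6593


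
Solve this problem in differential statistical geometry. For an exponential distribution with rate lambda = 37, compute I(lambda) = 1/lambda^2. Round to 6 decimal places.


Fisher information for exponential: I(lambda) = 1/lambda^2.
lambda = 37, lambda^2 = 1369.
I = 1/1369 = 0.000730

0.000730


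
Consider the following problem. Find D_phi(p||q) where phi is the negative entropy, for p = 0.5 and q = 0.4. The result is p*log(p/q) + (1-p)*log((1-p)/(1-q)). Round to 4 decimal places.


Bregman divergence with negative entropy generator:
D = p*log(p/q) + (1-p)*log((1-p)/(1-q)).
p = 0.5, q = 0.4.
p*log(p/q) = 0.5*log(0.5/0.4) = 0.111572.
(1-p)*log((1-p)/(1-q)) = 0.5*log(0.5/0.6) = -0.091161.
D = 0.111572 + -0.091161 = 0.0204

0.0204


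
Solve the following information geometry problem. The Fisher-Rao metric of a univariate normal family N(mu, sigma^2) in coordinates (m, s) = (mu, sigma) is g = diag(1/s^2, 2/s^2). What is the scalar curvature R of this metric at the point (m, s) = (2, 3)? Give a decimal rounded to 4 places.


The metric has the form g = (A dm^2 + B ds^2)/s^2 with A = 1, B = 2.
Substitute u = sqrt(A/B)*m: g = B*(du^2 + ds^2)/s^2, i.e. B times the
Poincare upper half-plane metric, which has constant Gaussian curvature -1.
Scaling a 2D metric by a constant c divides the Gaussian curvature by c,
so K = -1/B = -1/(2) = -0.5000 everywhere (the point (m, s) = (2, 3) is irrelevant:
the curvature is constant).
Scalar curvature in dimension 2: R = 2K = -2/(2) = -1.0000.

-1.0000


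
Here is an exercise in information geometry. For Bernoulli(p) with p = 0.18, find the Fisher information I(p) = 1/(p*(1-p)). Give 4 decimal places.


For Bernoulli(p), Fisher information is I(p) = 1/(p*(1-p)).
p = 0.18, 1-p = 0.82.
p*(1-p) = 0.1476.
I(p) = 1/0.1476 = 6.7751

6.7751


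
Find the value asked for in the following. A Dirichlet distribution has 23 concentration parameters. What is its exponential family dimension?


Exponential family dimension calculation:
Dirichlet with 23 components has 23 natural parameters.

23


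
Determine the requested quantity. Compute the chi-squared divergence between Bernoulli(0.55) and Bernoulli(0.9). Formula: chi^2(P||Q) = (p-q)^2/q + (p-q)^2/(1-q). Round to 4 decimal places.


Chi-squared divergence between Bernoulli distributions:
chi^2 = (p-q)^2/q + (p-q)^2/(1-q).
p = 0.55, q = 0.9, p-q = -0.35.
(p-q)^2 = 0.1225.
term1 = 0.1225/0.9 = 0.136111.
term2 = 0.1225/0.1 = 1.225.
chi^2 = 0.136111 + 1.225 = 1.3611

1.3611


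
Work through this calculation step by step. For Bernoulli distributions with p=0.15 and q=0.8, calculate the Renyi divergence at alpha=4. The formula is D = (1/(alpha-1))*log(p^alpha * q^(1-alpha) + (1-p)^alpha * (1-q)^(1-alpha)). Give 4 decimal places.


Renyi divergence of order alpha between Bernoulli distributions:
D = (1/(alpha-1))*log(p^alpha * q^(1-alpha) + (1-p)^alpha * (1-q)^(1-alpha)).
alpha = 4, p = 0.15, q = 0.8.
p^alpha * q^(1-alpha) = 0.15^4 * 0.8^-3 = 0.000989.
(1-p)^alpha * (1-q)^(1-alpha) = 0.85^4 * 0.2^-3 = 65.250781.
sum = 0.000989 + 65.250781 = 65.25177.
D = (1/3)*log(65.25177) = 1.3928

1.3928


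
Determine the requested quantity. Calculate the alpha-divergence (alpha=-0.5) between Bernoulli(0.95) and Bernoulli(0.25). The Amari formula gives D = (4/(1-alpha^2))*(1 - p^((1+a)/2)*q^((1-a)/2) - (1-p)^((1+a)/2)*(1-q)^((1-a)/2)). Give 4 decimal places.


Amari alpha-divergence:
D = (4/(1-alpha^2))*(1 - p^((1+a)/2)*q^((1-a)/2) - (1-p)^((1+a)/2)*(1-q)^((1-a)/2)).
alpha = -0.5, p = 0.95, q = 0.25.
e1 = (1+alpha)/2 = 0.25, e2 = (1-alpha)/2 = 0.75.
t1 = p^e1 * q^e2 = 0.95^0.25 * 0.25^0.75 = 0.349049.
t2 = (1-p)^e1 * (1-q)^e2 = 0.05^0.25 * 0.75^0.75 = 0.3811.
4/(1-alpha^2) = 5.333333.
D = 5.333333*(1 - 0.349049 - 0.3811) = 1.4392

1.4392


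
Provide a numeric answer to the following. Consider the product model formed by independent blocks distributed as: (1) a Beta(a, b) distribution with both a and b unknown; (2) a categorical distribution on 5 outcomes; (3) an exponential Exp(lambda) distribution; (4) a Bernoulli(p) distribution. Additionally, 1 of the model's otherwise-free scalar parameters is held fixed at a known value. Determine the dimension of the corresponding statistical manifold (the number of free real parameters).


The dimension of a statistical manifold equals the number of free
(independent) real parameters of the model. For a product of independent
blocks the parameter counts add.
- Beta (a, b): 2.
- categorical on 5 outcomes (probabilities sum to 1): 5-1 = 4.
- exponential (lambda): 1.
- Bernoulli (p): 1.
Total = 2 + 4 + 1 + 1 = 8.
1 parameter(s) fixed at known values: 8 - 1 = 7.
Dimension = 7

7


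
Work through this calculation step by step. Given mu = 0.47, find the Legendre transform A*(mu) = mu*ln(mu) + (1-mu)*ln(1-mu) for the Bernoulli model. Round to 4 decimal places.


Legendre transform for Bernoulli:
A*(mu) = mu*log(mu) + (1-mu)*log(1-mu).
mu = 0.47, 1-mu = 0.53.
mu*log(mu) = 0.47*log(0.47) = -0.354861.
(1-mu)*log(1-mu) = 0.53*log(0.53) = -0.336485.
A* = -0.354861 + -0.336485 = -0.6913

-0.6913


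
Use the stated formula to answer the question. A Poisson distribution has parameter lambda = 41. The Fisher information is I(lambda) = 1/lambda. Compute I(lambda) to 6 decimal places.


Fisher information for Poisson: I(lambda) = 1/lambda.
lambda = 41.
I(lambda) = 1/41 = 0.024390

0.024390


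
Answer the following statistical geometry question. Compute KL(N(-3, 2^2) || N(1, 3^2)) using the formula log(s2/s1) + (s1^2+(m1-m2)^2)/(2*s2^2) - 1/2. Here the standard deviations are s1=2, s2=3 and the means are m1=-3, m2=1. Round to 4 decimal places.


KL divergence between normal distributions:
KL = log(s2/s1) + (s1^2 + (m1-m2)^2)/(2*s2^2) - 1/2.
log(3/2) = 0.405465.
(2^2 + (-3-1)^2)/(2*3^2) = (4 + 16)/18 = 1.111111.
KL = 0.405465 + 1.111111 - 0.5 = 1.0166

1.0166


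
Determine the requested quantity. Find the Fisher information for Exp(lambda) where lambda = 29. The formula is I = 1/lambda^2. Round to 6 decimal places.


Fisher information for exponential: I(lambda) = 1/lambda^2.
lambda = 29, lambda^2 = 841.
I = 1/841 = 0.001189

0.001189


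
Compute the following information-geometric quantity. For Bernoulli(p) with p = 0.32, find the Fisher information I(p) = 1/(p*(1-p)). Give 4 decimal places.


For Bernoulli(p), Fisher information is I(p) = 1/(p*(1-p)).
p = 0.32, 1-p = 0.68.
p*(1-p) = 0.2176.
I(p) = 1/0.2176 = 4.5956

4.5956


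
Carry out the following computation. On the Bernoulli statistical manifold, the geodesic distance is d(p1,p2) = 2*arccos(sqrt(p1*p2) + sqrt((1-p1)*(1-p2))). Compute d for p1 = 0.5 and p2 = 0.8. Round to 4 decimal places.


Geodesic distance on Bernoulli manifold:
d(p1,p2) = 2*arccos(sqrt(p1*p2) + sqrt((1-p1)*(1-p2))).
sqrt(p1*p2) = sqrt(0.5*0.8) = 0.632456.
sqrt((1-p1)*(1-p2)) = sqrt(0.5*0.2) = 0.316228.
arg = 0.632456 + 0.316228 = 0.948683.
d = 2*arccos(0.948683) = 0.6435

0.6435


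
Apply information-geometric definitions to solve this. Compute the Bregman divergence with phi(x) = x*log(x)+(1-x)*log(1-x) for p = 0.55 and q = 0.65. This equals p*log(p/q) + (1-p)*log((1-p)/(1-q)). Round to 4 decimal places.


Bregman divergence with negative entropy generator:
D = p*log(p/q) + (1-p)*log((1-p)/(1-q)).
p = 0.55, q = 0.65.
p*log(p/q) = 0.55*log(0.55/0.65) = -0.09188.
(1-p)*log((1-p)/(1-q)) = 0.45*log(0.45/0.35) = 0.113091.
D = -0.09188 + 0.113091 = 0.0212

0.0212


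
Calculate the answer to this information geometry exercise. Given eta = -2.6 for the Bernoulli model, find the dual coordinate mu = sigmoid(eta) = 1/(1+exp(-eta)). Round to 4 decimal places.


Dual coordinate (expectation parameter) for Bernoulli:
mu = 1/(1+exp(-eta)).
eta = -2.6.
exp(-eta) = exp(2.6) = 13.463738.
mu = 1/(1+13.463738) = 0.0691

0.0691


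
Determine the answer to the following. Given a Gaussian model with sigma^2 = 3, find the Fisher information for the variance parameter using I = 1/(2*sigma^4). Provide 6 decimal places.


Fisher information for variance: I(sigma^2) = 1/(2*sigma^4).
sigma^2 = 3, so sigma^4 = 9.
I = 1/(2*9) = 1/18 = 0.055556

0.055556


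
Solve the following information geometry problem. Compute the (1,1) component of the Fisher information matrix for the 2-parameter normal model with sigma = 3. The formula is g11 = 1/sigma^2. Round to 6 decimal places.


For the 2-parameter normal family, the Fisher metric has:
  g11 = 1/sigma^2, g22 = 2/sigma^2.
sigma = 3, sigma^2 = 9.
g11 = 0.111111

0.111111


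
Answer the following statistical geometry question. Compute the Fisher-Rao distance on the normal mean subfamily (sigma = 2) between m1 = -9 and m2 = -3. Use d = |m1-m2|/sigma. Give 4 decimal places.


On the fixed-variance normal subfamily, geodesic distance = |m1-m2|/sigma.
|-9 - -3| = 6.
sigma = 2.
d = 6/2 = 3.0000

3.0000


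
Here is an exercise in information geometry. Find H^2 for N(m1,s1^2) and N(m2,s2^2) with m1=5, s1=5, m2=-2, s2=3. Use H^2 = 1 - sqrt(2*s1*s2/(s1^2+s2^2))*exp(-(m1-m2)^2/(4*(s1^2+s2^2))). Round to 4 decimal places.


Squared Hellinger distance for Gaussians:
H^2 = 1 - sqrt(2*s1*s2/(s1^2+s2^2)) * exp(-(m1-m2)^2/(4*(s1^2+s2^2))).
s1^2 = 25, s2^2 = 9, s1^2+s2^2 = 34.
sqrt(2*5*3/(34)) = 0.939336.
(m1-m2)^2 = (7)^2 = 49.
exp(-49/(4*34)) = exp(-0.360294) = 0.697471.
H^2 = 1 - 0.939336*0.697471 = 0.3448

0.3448


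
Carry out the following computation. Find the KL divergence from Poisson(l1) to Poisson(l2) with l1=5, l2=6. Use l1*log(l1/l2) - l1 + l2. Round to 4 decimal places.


KL divergence for Poisson:
KL = l1*log(l1/l2) - l1 + l2.
l1 = 5, l2 = 6.
log(5/6) = -0.182322.
l1*log(l1/l2) = 5 * -0.182322 = -0.911608.
KL = -0.911608 - 5 + 6 = 0.0884

0.0884


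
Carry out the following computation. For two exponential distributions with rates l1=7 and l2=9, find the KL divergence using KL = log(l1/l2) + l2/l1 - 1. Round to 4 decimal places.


KL divergence for exponential family:
KL = log(l1/l2) + l2/l1 - 1.
log(7/9) = -0.251314.
9/7 = 1.285714.
KL = -0.251314 + 1.285714 - 1 = 0.0344

0.0344


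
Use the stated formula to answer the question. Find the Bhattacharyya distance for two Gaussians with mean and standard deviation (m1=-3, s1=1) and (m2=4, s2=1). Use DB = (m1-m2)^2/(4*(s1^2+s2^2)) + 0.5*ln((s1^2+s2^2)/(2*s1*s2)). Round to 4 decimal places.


Bhattacharyya distance between two Gaussians:
DB = (m1-m2)^2/(4*(s1^2+s2^2)) + (1/2)*ln((s1^2+s2^2)/(2*s1*s2)).
(m1-m2)^2 = (-7)^2 = 49.
s1^2+s2^2 = 1 + 1 = 2.
term1 = 49/8 = 6.125.
term2 = 0.5*ln(2/2.0) = 0.0.
DB = 6.125 + 0.0 = 6.1250

6.1250
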